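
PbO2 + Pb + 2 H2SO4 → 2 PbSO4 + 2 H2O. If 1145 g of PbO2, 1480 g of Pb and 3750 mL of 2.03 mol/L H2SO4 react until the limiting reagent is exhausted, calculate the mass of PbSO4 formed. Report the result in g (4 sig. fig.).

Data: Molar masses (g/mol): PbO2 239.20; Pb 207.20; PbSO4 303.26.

2309 g

n(PbO2) = 1145 / 239.20 = 4.787 mol
n(Pb) = 1480 / 207.20 = 7.143 mol
n(H2SO4) = 2.03 × 3750/1000 = 7.613 mol
n/ν → PbO2: 4.787, Pb: 7.143, H2SO4: 3.807; H2SO4 is limiting.
n(PbSO4) = (2/2) × 7.613 = 7.613 mol
mass = 7.613 × 303.26 = 2309 g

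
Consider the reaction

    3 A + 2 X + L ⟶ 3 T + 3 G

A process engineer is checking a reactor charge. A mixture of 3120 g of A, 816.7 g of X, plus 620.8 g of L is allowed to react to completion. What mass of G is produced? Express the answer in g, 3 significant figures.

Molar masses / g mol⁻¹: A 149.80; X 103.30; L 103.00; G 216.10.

2560 g

n(A) = 3120 / 149.80 = 20.83 mol
n(X) = 816.7 / 103.30 = 7.906 mol
n(L) = 620.8 / 103.00 = 6.027 mol
n/ν → A: 6.943, X: 3.953, L: 6.027; X is limiting.
n(G) = (3/2) × 7.906 = 11.86 mol
mass = 11.86 × 216.10 = 2563 g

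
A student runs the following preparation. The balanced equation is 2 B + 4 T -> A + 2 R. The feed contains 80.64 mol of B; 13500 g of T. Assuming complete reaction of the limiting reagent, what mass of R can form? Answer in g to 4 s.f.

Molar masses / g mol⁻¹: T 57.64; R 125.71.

n(B) = 80.64 mol
n(T) = 13500 / 57.64 = 234.2 mol
n/ν → B: 40.32, T: 58.55; B is limiting.
n(R) = (2/2) × 80.64 = 80.64 mol
mass = 80.64 × 125.71 = 10140 g

10140 g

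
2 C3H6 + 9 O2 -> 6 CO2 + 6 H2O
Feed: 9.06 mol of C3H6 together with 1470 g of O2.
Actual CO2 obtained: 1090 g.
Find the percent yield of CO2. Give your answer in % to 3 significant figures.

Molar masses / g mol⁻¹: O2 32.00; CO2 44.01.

91.1 %

n(C3H6) = 9.060 mol
n(O2) = 1470 / 32.00 = 45.94 mol
n/ν for C3H6 = 9.060/2 = 4.530
n/ν for O2 = 45.94/9 = 5.104
Smallest n/ν is C3H6 → limiting reagent.
theoretical n(CO2) = (6/2) × 9.060 = 27.18 mol → 1196 g
% yield = 1090 / 1196 × 100 = 91.14 %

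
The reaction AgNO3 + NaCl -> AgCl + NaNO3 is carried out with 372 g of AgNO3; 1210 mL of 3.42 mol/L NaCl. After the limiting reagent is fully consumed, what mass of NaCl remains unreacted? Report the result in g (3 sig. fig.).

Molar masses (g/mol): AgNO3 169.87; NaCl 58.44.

114 g

n(AgNO3) = 372.0 / 169.87 = 2.190 mol
n(NaCl) = 3.42 × 1210/1000 = 4.138 mol
n/ν → AgNO3: 2.190, NaCl: 4.138; AgNO3 is limiting.
NaCl consumed = (1/1) × 2.190 = 2.190 mol
NaCl remaining = 4.138 − 2.190 = 1.948 mol
mass = 1.948 × 58.44 = 113.8 g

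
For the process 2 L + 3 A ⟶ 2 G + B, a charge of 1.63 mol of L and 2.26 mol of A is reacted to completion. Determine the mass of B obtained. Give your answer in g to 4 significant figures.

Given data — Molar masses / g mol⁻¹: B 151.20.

n(L) = 1.630 mol
n(A) = 2.260 mol
n/ν for L = 1.630/2 = 0.8150
n/ν for A = 2.260/3 = 0.7533
Smallest n/ν is A → limiting reagent.
n(B) = (1/3) × 2.260 = 0.7533 mol
mass = 0.7533 × 151.20 = 113.9 g

113.9 g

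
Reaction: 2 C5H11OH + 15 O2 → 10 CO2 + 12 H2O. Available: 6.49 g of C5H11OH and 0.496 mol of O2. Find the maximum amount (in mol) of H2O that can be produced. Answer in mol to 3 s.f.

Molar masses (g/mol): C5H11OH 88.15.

0.397 mol

n(C5H11OH) = 6.490 / 88.15 = 0.07362 mol
n(O2) = 0.4960 mol
n/ν for C5H11OH = 0.07362/2 = 0.03681
n/ν for O2 = 0.4960/15 = 0.03307
Smallest n/ν is O2 → limiting reagent.
n(H2O) = (12/15) × 0.4960 = 0.3968 mol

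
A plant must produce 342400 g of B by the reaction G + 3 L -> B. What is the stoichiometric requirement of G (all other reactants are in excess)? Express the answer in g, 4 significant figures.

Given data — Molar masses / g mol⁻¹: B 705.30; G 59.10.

28690 g

n(B) = 342400 / 705.30 = 485.5 mol
n(G) = (1/1) × 485.5 = 485.5 mol
mass = 485.5 × 59.10 = 28690 g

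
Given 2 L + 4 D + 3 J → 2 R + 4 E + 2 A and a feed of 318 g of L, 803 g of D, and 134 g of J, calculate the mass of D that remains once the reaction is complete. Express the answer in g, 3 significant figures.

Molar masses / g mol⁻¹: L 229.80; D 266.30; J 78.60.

n(L) = 318.0 / 229.80 = 1.384 mol
n(D) = 803.0 / 266.30 = 3.015 mol
n(J) = 134.0 / 78.60 = 1.705 mol
n/ν → L: 0.6920, D: 0.7538, J: 0.5683; J is limiting.
D consumed = (4/3) × 1.705 = 2.273 mol
D remaining = 3.015 − 2.273 = 0.7420 mol
mass = 0.7420 × 266.30 = 197.6 g

198 g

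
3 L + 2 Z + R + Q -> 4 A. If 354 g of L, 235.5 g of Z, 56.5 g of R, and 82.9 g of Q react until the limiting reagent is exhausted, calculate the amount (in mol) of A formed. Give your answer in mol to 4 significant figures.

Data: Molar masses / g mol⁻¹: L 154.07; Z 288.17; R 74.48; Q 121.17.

1.634 mol

n(L) = 354.0 / 154.07 = 2.298 mol
n(Z) = 235.5 / 288.17 = 0.8172 mol
n(R) = 56.50 / 74.48 = 0.7586 mol
n(Q) = 82.90 / 121.17 = 0.6842 mol
n/ν for L = 2.298/3 = 0.7660
n/ν for Z = 0.8172/2 = 0.4086
n/ν for R = 0.7586/1 = 0.7586
n/ν for Q = 0.6842/1 = 0.6842
Smallest n/ν is Z → limiting reagent.
n(A) = (4/2) × 0.8172 = 1.634 mol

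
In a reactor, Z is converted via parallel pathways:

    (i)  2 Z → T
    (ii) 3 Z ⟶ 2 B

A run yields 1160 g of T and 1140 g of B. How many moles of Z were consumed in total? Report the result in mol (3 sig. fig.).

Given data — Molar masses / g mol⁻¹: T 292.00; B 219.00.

15.8 mol

n(T) = 1160 / 292.00 = 3.973 mol
n(B) = 1140 / 219.00 = 5.205 mol
n(Z) via (i) = (2/1)×3.973 = 7.946 mol
n(Z) via (ii) = (3/2)×5.205 = 7.808 mol
total n(Z) = 7.946 + 7.808 = 15.75 mol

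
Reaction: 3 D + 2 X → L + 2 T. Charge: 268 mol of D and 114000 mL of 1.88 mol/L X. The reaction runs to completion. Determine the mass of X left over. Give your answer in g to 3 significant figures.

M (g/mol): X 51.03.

1820 g

n(D) = 268.0 mol
n(X) = 1.88 × 114000/1000 = 214.3 mol
n/ν for D = 268.0/3 = 89.33
n/ν for X = 214.3/2 = 107.2
Smallest n/ν is D → limiting reagent.
X consumed = (2/3) × 268.0 = 178.7 mol
X remaining = 214.3 − 178.7 = 35.60 mol
mass = 35.60 × 51.03 = 1817 g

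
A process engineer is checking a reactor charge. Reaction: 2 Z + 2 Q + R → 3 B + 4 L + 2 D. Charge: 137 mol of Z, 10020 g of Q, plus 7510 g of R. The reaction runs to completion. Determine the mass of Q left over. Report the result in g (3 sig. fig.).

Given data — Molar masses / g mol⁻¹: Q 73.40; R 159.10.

n(Z) = 137.0 mol
n(Q) = 10020 / 73.40 = 136.5 mol
n(R) = 7510 / 159.10 = 47.20 mol
n/ν → Z: 68.50, Q: 68.25, R: 47.20; R is limiting.
Q consumed = (2/1) × 47.20 = 94.40 mol
Q remaining = 136.5 − 94.40 = 42.10 mol
mass = 42.10 × 73.40 = 3090 g

3090 g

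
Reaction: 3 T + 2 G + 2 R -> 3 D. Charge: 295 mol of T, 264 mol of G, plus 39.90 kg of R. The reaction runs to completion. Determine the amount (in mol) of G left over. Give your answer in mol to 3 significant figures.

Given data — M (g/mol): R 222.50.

84.7 mol

n(T) = 295.0 mol
n(G) = 264.0 mol
n(R) = 39.90×1000 / 222.50 = 179.3 mol
n/ν for T = 295.0/3 = 98.33
n/ν for G = 264.0/2 = 132.0
n/ν for R = 179.3/2 = 89.65
Smallest n/ν is R → limiting reagent.
G consumed = (2/2) × 179.3 = 179.3 mol
G remaining = 264.0 − 179.3 = 84.70 mol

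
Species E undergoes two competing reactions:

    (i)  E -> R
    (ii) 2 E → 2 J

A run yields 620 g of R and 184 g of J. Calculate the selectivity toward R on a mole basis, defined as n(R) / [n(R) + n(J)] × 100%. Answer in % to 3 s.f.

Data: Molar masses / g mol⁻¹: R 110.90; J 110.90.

77.1 %

n(R) = 620 / 110.90 = 5.591 mol
n(J) = 184 / 110.90 = 1.659 mol
selectivity = 5.591/(5.591+1.659) × 100 = 77.12 %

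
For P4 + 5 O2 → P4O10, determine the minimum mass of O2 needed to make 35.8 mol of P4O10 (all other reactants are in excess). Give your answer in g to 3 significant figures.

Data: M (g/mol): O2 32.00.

n(P4O10) = 35.80 mol
n(O2) = (5/1) × 35.80 = 179.0 mol
mass = 179.0 × 32.00 = 5728 g

5730 g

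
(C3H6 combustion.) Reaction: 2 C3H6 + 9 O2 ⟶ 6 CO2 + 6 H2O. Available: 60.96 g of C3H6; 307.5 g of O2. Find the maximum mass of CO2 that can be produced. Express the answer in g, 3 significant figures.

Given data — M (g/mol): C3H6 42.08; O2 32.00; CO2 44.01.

n(C3H6) = 60.96 / 42.08 = 1.449 mol
n(O2) = 307.5 / 32.00 = 9.609 mol
n/ν for C3H6 = 1.449/2 = 0.7245
n/ν for O2 = 9.609/9 = 1.068
Smallest n/ν is C3H6 → limiting reagent.
n(CO2) = (6/2) × 1.449 = 4.347 mol
mass = 4.347 × 44.01 = 191.3 g

191 g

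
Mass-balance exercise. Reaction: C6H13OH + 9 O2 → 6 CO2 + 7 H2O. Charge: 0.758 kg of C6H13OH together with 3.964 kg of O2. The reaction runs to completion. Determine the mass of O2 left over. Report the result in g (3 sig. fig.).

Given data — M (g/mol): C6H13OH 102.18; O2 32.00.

n(C6H13OH) = 0.7580×1000 / 102.18 = 7.418 mol
n(O2) = 3.964×1000 / 32.00 = 123.9 mol
n/ν for C6H13OH = 7.418/1 = 7.418
n/ν for O2 = 123.9/9 = 13.77
Smallest n/ν is C6H13OH → limiting reagent.
O2 consumed = (9/1) × 7.418 = 66.76 mol
O2 remaining = 123.9 − 66.76 = 57.14 mol
mass = 57.14 × 32.00 = 1828 g

1830 g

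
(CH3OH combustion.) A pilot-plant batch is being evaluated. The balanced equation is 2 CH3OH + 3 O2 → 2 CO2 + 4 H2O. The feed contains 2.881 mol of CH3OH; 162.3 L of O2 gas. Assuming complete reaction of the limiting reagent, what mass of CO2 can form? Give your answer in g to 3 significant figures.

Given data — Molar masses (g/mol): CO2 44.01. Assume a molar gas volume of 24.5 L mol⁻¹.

n(CH3OH) = 2.881 mol
n(O2) = 162.3 / 24.5 = 6.624 mol
n/ν → CH3OH: 1.441, O2: 2.208; CH3OH is limiting.
n(CO2) = (2/2) × 2.881 = 2.881 mol
mass = 2.881 × 44.01 = 126.8 g

127 g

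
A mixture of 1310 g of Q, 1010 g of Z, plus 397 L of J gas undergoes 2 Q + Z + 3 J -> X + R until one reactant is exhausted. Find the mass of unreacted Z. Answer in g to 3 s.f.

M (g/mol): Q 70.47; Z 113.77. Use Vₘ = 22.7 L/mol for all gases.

347 g

n(Q) = 1310 / 70.47 = 18.59 mol
n(Z) = 1010 / 113.77 = 8.878 mol
n(J) = 397.0 / 22.7 = 17.49 mol
n/ν → Q: 9.295, Z: 8.878, J: 5.830; J is limiting.
Z consumed = (1/3) × 17.49 = 5.830 mol
Z remaining = 8.878 − 5.830 = 3.048 mol
mass = 3.048 × 113.77 = 346.8 g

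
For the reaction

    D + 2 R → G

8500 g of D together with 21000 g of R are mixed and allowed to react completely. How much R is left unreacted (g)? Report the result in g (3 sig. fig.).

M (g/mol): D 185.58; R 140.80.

n(D) = 8500 / 185.58 = 45.80 mol
n(R) = 21000 / 140.80 = 149.1 mol
n/ν → D: 45.80, R: 74.55; D is limiting.
R consumed = (2/1) × 45.80 = 91.60 mol
R remaining = 149.1 − 91.60 = 57.50 mol
mass = 57.50 × 140.80 = 8096 g

8100 g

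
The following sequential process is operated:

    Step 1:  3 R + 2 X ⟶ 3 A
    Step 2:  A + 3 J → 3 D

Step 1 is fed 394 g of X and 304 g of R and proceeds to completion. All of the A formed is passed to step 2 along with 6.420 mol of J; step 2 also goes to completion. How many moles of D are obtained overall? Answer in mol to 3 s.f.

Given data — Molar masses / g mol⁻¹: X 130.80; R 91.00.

Step 1:
n(X) = 394.0 / 130.80 = 3.012 mol
n(R) = 304.0 / 91.00 = 3.341 mol
n/ν for X = 3.012/2 = 1.506
n/ν for R = 3.341/3 = 1.114
Smallest n/ν is R → limiting reagent.
n(A) produced = (3/3) × 3.341 = 3.341 mol
Step 2:
n(A) available = 3.341 mol
n(J) = 6.420 mol
n/ν for A = 3.341/1 = 3.341
n/ν for J = 6.420/3 = 2.140
Smallest n/ν is J → limiting reagent.
n(D) = (3/3) × 6.420 = 6.420 mol

6.42 mol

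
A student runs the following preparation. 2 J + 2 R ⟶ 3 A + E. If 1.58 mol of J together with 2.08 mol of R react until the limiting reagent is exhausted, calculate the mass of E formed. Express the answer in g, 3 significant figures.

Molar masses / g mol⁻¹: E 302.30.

n(J) = 1.580 mol
n(R) = 2.080 mol
n/ν for J = 1.580/2 = 0.7900
n/ν for R = 2.080/2 = 1.040
Smallest n/ν is J → limiting reagent.
n(E) = (1/2) × 1.580 = 0.7900 mol
mass = 0.7900 × 302.30 = 238.8 g

239 g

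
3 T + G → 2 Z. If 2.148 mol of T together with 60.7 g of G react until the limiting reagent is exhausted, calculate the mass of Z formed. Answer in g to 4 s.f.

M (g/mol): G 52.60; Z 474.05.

n(T) = 2.148 mol
n(G) = 60.70 / 52.60 = 1.154 mol
n/ν for T = 2.148/3 = 0.7160
n/ν for G = 1.154/1 = 1.154
Smallest n/ν is T → limiting reagent.
n(Z) = (2/3) × 2.148 = 1.432 mol
mass = 1.432 × 474.05 = 678.8 g

678.8 g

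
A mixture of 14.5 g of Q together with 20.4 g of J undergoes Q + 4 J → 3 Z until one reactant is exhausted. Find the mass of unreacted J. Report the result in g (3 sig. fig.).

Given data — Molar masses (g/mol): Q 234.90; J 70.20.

n(Q) = 14.50 / 234.90 = 0.06173 mol
n(J) = 20.40 / 70.20 = 0.2906 mol
n/ν for Q = 0.06173/1 = 0.06173
n/ν for J = 0.2906/4 = 0.07265
Smallest n/ν is Q → limiting reagent.
J consumed = (4/1) × 0.06173 = 0.2469 mol
J remaining = 0.2906 − 0.2469 = 0.04370 mol
mass = 0.04370 × 70.20 = 3.068 g

3.07 g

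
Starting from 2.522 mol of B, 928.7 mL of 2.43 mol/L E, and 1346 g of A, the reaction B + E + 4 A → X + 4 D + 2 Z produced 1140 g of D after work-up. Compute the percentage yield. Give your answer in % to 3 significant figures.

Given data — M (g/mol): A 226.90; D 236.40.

n(B) = 2.522 mol
n(E) = 2.43 × 928.7/1000 = 2.257 mol
n(A) = 1346 / 226.90 = 5.932 mol
n/ν → B: 2.522, E: 2.257, A: 1.483; A is limiting.
theoretical n(D) = (4/4) × 5.932 = 5.932 mol → 1402 g
% yield = 1140 / 1402 × 100 = 81.31 %

81.3 %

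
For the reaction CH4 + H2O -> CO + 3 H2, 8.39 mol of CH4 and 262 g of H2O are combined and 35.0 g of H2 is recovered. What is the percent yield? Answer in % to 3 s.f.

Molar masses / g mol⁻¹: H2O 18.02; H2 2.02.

n(CH4) = 8.390 mol
n(H2O) = 262.0 / 18.02 = 14.54 mol
n/ν for CH4 = 8.390/1 = 8.390
n/ν for H2O = 14.54/1 = 14.54
Smallest n/ν is CH4 → limiting reagent.
theoretical n(H2) = (3/1) × 8.390 = 25.17 mol → 50.84 g
% yield = 35.0 / 50.84 × 100 = 68.84 %

68.8 %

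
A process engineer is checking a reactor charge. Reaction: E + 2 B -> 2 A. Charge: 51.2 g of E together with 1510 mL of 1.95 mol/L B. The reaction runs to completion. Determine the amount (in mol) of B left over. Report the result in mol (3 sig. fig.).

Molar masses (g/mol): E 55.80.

1.11 mol

n(E) = 51.20 / 55.80 = 0.9176 mol
n(B) = 1.95 × 1510/1000 = 2.945 mol
n/ν for E = 0.9176/1 = 0.9176
n/ν for B = 2.945/2 = 1.473
Smallest n/ν is E → limiting reagent.
B consumed = (2/1) × 0.9176 = 1.835 mol
B remaining = 2.945 − 1.835 = 1.110 mol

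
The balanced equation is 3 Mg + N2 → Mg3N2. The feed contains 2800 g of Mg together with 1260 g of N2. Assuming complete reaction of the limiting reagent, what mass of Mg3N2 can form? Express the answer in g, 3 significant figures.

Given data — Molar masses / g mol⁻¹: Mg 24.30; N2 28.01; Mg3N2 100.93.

3880 g

n(Mg) = 2800 / 24.30 = 115.2 mol
n(N2) = 1260 / 28.01 = 44.98 mol
n/ν for Mg = 115.2/3 = 38.40
n/ν for N2 = 44.98/1 = 44.98
Smallest n/ν is Mg → limiting reagent.
n(Mg3N2) = (1/3) × 115.2 = 38.40 mol
mass = 38.40 × 100.93 = 3876 g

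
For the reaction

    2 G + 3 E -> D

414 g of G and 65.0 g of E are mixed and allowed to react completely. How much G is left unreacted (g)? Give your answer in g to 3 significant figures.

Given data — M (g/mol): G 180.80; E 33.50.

n(G) = 414.0 / 180.80 = 2.290 mol
n(E) = 65.00 / 33.50 = 1.940 mol
n/ν for G = 2.290/2 = 1.145
n/ν for E = 1.940/3 = 0.6467
Smallest n/ν is E → limiting reagent.
G consumed = (2/3) × 1.940 = 1.293 mol
G remaining = 2.290 − 1.293 = 0.9970 mol
mass = 0.9970 × 180.80 = 180.3 g

180 g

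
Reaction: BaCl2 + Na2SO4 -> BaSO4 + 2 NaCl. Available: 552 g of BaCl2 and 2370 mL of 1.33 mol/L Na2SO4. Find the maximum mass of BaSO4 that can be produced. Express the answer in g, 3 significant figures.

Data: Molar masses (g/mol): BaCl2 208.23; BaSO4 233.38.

619 g

n(BaCl2) = 552.0 / 208.23 = 2.651 mol
n(Na2SO4) = 1.33 × 2370/1000 = 3.152 mol
n/ν for BaCl2 = 2.651/1 = 2.651
n/ν for Na2SO4 = 3.152/1 = 3.152
Smallest n/ν is BaCl2 → limiting reagent.
n(BaSO4) = (1/1) × 2.651 = 2.651 mol
mass = 2.651 × 233.38 = 618.7 g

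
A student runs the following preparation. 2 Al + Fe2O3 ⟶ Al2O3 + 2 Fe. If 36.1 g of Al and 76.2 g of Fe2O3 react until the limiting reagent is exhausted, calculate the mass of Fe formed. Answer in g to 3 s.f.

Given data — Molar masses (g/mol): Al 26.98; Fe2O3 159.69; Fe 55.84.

53.3 g

n(Al) = 36.10 / 26.98 = 1.338 mol
n(Fe2O3) = 76.20 / 159.69 = 0.4772 mol
n/ν → Al: 0.6690, Fe2O3: 0.4772; Fe2O3 is limiting.
n(Fe) = (2/1) × 0.4772 = 0.9544 mol
mass = 0.9544 × 55.84 = 53.29 g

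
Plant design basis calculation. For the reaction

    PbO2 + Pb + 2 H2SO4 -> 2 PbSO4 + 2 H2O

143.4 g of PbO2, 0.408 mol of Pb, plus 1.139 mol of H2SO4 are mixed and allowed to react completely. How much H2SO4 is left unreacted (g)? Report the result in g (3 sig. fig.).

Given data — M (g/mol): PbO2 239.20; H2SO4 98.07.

31.7 g

n(PbO2) = 143.4 / 239.20 = 0.5995 mol
n(Pb) = 0.4080 mol
n(H2SO4) = 1.139 mol
n/ν → PbO2: 0.5995, Pb: 0.4080, H2SO4: 0.5695; Pb is limiting.
H2SO4 consumed = (2/1) × 0.4080 = 0.8160 mol
H2SO4 remaining = 1.139 − 0.8160 = 0.3230 mol
mass = 0.3230 × 98.07 = 31.68 g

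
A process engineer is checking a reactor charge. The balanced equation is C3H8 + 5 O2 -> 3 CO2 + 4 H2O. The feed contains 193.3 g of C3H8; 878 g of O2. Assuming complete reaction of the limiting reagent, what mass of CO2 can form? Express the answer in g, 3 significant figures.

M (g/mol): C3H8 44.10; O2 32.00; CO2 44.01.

579 g

n(C3H8) = 193.3 / 44.10 = 4.383 mol
n(O2) = 878.0 / 32.00 = 27.44 mol
n/ν for C3H8 = 4.383/1 = 4.383
n/ν for O2 = 27.44/5 = 5.488
Smallest n/ν is C3H8 → limiting reagent.
n(CO2) = (3/1) × 4.383 = 13.15 mol
mass = 13.15 × 44.01 = 578.7 g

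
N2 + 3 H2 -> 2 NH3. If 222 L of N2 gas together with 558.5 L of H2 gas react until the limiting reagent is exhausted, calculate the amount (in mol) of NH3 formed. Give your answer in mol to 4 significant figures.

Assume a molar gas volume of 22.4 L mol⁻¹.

n(N2) = 222.0 / 22.4 = 9.911 mol
n(H2) = 558.5 / 22.4 = 24.93 mol
n/ν for N2 = 9.911/1 = 9.911
n/ν for H2 = 24.93/3 = 8.310
Smallest n/ν is H2 → limiting reagent.
n(NH3) = (2/3) × 24.93 = 16.62 mol

16.62 mol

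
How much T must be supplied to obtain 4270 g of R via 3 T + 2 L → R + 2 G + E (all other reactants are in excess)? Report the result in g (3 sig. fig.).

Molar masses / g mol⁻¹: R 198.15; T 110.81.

n(R) = 4270 / 198.15 = 21.55 mol
n(T) = (3/1) × 21.55 = 64.65 mol
mass = 64.65 × 110.81 = 7164 g

7160 g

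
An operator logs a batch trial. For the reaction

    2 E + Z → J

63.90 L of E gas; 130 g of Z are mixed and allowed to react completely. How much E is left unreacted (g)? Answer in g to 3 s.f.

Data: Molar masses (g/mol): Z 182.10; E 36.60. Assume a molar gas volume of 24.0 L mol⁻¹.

n(E) = 63.90 / 24.0 = 2.663 mol
n(Z) = 130.0 / 182.10 = 0.7139 mol
n/ν for E = 2.663/2 = 1.332
n/ν for Z = 0.7139/1 = 0.7139
Smallest n/ν is Z → limiting reagent.
E consumed = (2/1) × 0.7139 = 1.428 mol
E remaining = 2.663 − 1.428 = 1.235 mol
mass = 1.235 × 36.60 = 45.20 g

45.2 g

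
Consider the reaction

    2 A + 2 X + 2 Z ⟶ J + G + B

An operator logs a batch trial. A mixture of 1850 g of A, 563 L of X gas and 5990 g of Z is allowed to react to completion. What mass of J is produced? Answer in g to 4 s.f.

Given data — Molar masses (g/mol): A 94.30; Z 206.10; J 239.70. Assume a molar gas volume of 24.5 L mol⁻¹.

n(A) = 1850 / 94.30 = 19.62 mol
n(X) = 563.0 / 24.5 = 22.98 mol
n(Z) = 5990 / 206.10 = 29.06 mol
n/ν for A = 19.62/2 = 9.810
n/ν for X = 22.98/2 = 11.49
n/ν for Z = 29.06/2 = 14.53
Smallest n/ν is A → limiting reagent.
n(J) = (1/2) × 19.62 = 9.810 mol
mass = 9.810 × 239.70 = 2351 g

2351 g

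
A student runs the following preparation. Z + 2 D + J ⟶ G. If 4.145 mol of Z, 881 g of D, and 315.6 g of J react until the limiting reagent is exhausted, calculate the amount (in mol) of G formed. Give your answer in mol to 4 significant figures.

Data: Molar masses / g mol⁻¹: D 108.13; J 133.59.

2.362 mol

n(Z) = 4.145 mol
n(D) = 881.0 / 108.13 = 8.148 mol
n(J) = 315.6 / 133.59 = 2.362 mol
n/ν → Z: 4.145, D: 4.074, J: 2.362; J is limiting.
n(G) = (1/1) × 2.362 = 2.362 mol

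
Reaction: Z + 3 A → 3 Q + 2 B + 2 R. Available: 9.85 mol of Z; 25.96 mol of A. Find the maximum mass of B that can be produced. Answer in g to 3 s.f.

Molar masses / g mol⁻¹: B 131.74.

2280 g

n(Z) = 9.850 mol
n(A) = 25.96 mol
n/ν → Z: 9.850, A: 8.653; A is limiting.
n(B) = (2/3) × 25.96 = 17.31 mol
mass = 17.31 × 131.74 = 2280 g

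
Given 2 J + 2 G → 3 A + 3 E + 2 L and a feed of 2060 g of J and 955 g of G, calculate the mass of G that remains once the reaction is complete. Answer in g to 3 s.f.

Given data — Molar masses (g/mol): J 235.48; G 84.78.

213 g

n(J) = 2060 / 235.48 = 8.748 mol
n(G) = 955.0 / 84.78 = 11.26 mol
n/ν for J = 8.748/2 = 4.374
n/ν for G = 11.26/2 = 5.630
Smallest n/ν is J → limiting reagent.
G consumed = (2/2) × 8.748 = 8.748 mol
G remaining = 11.26 − 8.748 = 2.512 mol
mass = 2.512 × 84.78 = 213.0 g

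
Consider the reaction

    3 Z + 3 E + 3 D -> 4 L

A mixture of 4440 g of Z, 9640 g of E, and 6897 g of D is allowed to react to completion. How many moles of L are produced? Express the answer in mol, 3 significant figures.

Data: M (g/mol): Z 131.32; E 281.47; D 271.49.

n(Z) = 4440 / 131.32 = 33.81 mol
n(E) = 9640 / 281.47 = 34.25 mol
n(D) = 6897 / 271.49 = 25.40 mol
n/ν for Z = 33.81/3 = 11.27
n/ν for E = 34.25/3 = 11.42
n/ν for D = 25.40/3 = 8.467
Smallest n/ν is D → limiting reagent.
n(L) = (4/3) × 25.40 = 33.87 mol

33.9 mol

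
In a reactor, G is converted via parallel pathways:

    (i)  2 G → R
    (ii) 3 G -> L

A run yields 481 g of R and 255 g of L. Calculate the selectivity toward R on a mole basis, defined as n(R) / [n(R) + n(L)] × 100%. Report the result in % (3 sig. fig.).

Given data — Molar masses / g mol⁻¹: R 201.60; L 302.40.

n(R) = 481 / 201.60 = 2.386 mol
n(L) = 255 / 302.40 = 0.8433 mol
selectivity = 2.386/(2.386+0.8433) × 100 = 73.89 %

73.9 %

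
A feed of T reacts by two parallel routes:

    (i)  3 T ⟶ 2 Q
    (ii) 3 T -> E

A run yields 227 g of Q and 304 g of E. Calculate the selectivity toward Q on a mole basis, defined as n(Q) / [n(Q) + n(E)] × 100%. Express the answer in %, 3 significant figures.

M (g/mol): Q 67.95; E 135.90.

59.9 %

n(Q) = 227 / 67.95 = 3.341 mol
n(E) = 304 / 135.90 = 2.237 mol
selectivity = 3.341/(3.341+2.237) × 100 = 59.90 %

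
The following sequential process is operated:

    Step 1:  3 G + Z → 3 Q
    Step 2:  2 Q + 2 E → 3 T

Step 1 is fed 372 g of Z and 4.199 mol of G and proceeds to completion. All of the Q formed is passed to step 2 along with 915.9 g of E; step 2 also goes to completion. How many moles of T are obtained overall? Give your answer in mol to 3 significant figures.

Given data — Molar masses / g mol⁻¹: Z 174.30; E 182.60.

6.30 mol

Step 1:
n(Z) = 372.0 / 174.30 = 2.134 mol
n(G) = 4.199 mol
n/ν → Z: 2.134, G: 1.400; G is limiting.
n(Q) produced = (3/3) × 4.199 = 4.199 mol
Step 2:
n(Q) available = 4.199 mol
n(E) = 915.9 / 182.60 = 5.016 mol
n/ν → Q: 2.100, E: 2.508; Q is limiting.
n(T) = (3/2) × 4.199 = 6.299 mol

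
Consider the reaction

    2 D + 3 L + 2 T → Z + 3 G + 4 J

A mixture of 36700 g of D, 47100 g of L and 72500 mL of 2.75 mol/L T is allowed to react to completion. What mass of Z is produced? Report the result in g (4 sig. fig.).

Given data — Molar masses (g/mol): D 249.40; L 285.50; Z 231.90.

12750 g

n(D) = 36700 / 249.40 = 147.2 mol
n(L) = 47100 / 285.50 = 165.0 mol
n(T) = 2.75 × 72500/1000 = 199.4 mol
n/ν for D = 147.2/2 = 73.60
n/ν for L = 165.0/3 = 55.00
n/ν for T = 199.4/2 = 99.70
Smallest n/ν is L → limiting reagent.
n(Z) = (1/3) × 165.0 = 55.00 mol
mass = 55.00 × 231.90 = 12750 g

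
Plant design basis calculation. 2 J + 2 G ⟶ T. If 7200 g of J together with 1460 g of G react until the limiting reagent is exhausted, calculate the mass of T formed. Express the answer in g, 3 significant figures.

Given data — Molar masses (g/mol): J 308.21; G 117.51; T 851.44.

n(J) = 7200 / 308.21 = 23.36 mol
n(G) = 1460 / 117.51 = 12.42 mol
n/ν for J = 23.36/2 = 11.68
n/ν for G = 12.42/2 = 6.210
Smallest n/ν is G → limiting reagent.
n(T) = (1/2) × 12.42 = 6.210 mol
mass = 6.210 × 851.44 = 5287 g

5290 g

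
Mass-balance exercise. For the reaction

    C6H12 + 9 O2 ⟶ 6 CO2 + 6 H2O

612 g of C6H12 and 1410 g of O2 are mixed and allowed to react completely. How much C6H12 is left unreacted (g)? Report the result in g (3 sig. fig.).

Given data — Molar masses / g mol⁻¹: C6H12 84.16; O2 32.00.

200 g

n(C6H12) = 612.0 / 84.16 = 7.272 mol
n(O2) = 1410 / 32.00 = 44.06 mol
n/ν for C6H12 = 7.272/1 = 7.272
n/ν for O2 = 44.06/9 = 4.896
Smallest n/ν is O2 → limiting reagent.
C6H12 consumed = (1/9) × 44.06 = 4.896 mol
C6H12 remaining = 7.272 − 4.896 = 2.376 mol
mass = 2.376 × 84.16 = 200.0 g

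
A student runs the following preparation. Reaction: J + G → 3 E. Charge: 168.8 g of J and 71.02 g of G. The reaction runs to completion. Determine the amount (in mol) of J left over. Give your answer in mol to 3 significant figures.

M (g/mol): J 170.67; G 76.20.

0.0570 mol

n(J) = 168.8 / 170.67 = 0.9890 mol
n(G) = 71.02 / 76.20 = 0.9320 mol
n/ν for J = 0.9890/1 = 0.9890
n/ν for G = 0.9320/1 = 0.9320
Smallest n/ν is G → limiting reagent.
J consumed = (1/1) × 0.9320 = 0.9320 mol
J remaining = 0.9890 − 0.9320 = 0.05700 mol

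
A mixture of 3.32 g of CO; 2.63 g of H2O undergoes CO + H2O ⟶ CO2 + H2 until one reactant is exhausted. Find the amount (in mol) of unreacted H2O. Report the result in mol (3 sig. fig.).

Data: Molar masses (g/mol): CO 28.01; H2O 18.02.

0.0274 mol

n(CO) = 3.320 / 28.01 = 0.1185 mol
n(H2O) = 2.630 / 18.02 = 0.1459 mol
n/ν for CO = 0.1185/1 = 0.1185
n/ν for H2O = 0.1459/1 = 0.1459
Smallest n/ν is CO → limiting reagent.
H2O consumed = (1/1) × 0.1185 = 0.1185 mol
H2O remaining = 0.1459 − 0.1185 = 0.02740 mol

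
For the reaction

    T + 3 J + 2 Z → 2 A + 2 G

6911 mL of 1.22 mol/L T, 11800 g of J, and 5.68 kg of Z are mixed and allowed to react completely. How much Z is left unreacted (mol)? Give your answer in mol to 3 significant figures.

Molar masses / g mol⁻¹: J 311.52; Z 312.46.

n(T) = 1.22 × 6911/1000 = 8.431 mol
n(J) = 11800 / 311.52 = 37.88 mol
n(Z) = 5.680×1000 / 312.46 = 18.18 mol
n/ν for T = 8.431/1 = 8.431
n/ν for J = 37.88/3 = 12.63
n/ν for Z = 18.18/2 = 9.090
Smallest n/ν is T → limiting reagent.
Z consumed = (2/1) × 8.431 = 16.86 mol
Z remaining = 18.18 − 16.86 = 1.320 mol

1.32 mol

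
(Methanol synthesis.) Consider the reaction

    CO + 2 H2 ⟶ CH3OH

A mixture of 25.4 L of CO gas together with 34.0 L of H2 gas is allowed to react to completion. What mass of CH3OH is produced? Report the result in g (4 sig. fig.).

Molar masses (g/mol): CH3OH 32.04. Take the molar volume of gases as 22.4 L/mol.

n(CO) = 25.40 / 22.4 = 1.134 mol
n(H2) = 34.00 / 22.4 = 1.518 mol
n/ν for CO = 1.134/1 = 1.134
n/ν for H2 = 1.518/2 = 0.7590
Smallest n/ν is H2 → limiting reagent.
n(CH3OH) = (1/2) × 1.518 = 0.7590 mol
mass = 0.7590 × 32.04 = 24.32 g

24.32 g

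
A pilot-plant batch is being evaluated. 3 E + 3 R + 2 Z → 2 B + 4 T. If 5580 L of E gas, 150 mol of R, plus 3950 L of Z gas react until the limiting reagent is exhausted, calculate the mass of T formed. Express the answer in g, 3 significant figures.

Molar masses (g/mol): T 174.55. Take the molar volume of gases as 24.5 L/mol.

34900 g

n(E) = 5580 / 24.5 = 227.8 mol
n(R) = 150.0 mol
n(Z) = 3950 / 24.5 = 161.2 mol
n/ν for E = 227.8/3 = 75.93
n/ν for R = 150.0/3 = 50.00
n/ν for Z = 161.2/2 = 80.60
Smallest n/ν is R → limiting reagent.
n(T) = (4/3) × 150.0 = 200.0 mol
mass = 200.0 × 174.55 = 34910 g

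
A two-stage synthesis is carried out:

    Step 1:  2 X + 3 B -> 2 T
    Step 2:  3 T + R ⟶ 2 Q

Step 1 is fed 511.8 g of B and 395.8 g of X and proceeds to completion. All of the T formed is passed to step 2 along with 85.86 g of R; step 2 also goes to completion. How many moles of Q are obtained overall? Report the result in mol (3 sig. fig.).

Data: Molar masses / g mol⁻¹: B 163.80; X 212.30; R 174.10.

0.986 mol

Step 1:
n(B) = 511.8 / 163.80 = 3.125 mol
n(X) = 395.8 / 212.30 = 1.864 mol
n/ν for B = 3.125/3 = 1.042
n/ν for X = 1.864/2 = 0.9320
Smallest n/ν is X → limiting reagent.
n(T) produced = (2/2) × 1.864 = 1.864 mol
Step 2:
n(T) available = 1.864 mol
n(R) = 85.86 / 174.10 = 0.4932 mol
n/ν for T = 1.864/3 = 0.6213
n/ν for R = 0.4932/1 = 0.4932
Smallest n/ν is R → limiting reagent.
n(Q) = (2/1) × 0.4932 = 0.9864 mol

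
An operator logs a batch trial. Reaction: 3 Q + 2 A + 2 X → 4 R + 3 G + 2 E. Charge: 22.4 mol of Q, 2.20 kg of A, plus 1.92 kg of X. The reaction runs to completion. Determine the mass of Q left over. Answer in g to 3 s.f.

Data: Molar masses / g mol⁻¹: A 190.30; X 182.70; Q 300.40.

1990 g

n(Q) = 22.40 mol
n(A) = 2.200×1000 / 190.30 = 11.56 mol
n(X) = 1.920×1000 / 182.70 = 10.51 mol
n/ν for Q = 22.40/3 = 7.467
n/ν for A = 11.56/2 = 5.780
n/ν for X = 10.51/2 = 5.255
Smallest n/ν is X → limiting reagent.
Q consumed = (3/2) × 10.51 = 15.77 mol
Q remaining = 22.40 − 15.77 = 6.630 mol
mass = 6.630 × 300.40 = 1992 g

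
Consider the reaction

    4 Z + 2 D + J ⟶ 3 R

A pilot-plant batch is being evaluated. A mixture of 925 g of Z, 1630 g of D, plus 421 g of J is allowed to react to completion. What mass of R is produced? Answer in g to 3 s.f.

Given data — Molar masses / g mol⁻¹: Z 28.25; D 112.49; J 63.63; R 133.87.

n(Z) = 925.0 / 28.25 = 32.74 mol
n(D) = 1630 / 112.49 = 14.49 mol
n(J) = 421.0 / 63.63 = 6.616 mol
n/ν for Z = 32.74/4 = 8.185
n/ν for D = 14.49/2 = 7.245
n/ν for J = 6.616/1 = 6.616
Smallest n/ν is J → limiting reagent.
n(R) = (3/1) × 6.616 = 19.85 mol
mass = 19.85 × 133.87 = 2657 g

2660 g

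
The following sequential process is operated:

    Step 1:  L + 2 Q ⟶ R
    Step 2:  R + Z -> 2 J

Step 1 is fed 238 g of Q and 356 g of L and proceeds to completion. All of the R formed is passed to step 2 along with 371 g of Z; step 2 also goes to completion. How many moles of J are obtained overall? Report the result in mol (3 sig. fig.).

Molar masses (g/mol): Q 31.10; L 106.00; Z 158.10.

Step 1:
n(Q) = 238.0 / 31.10 = 7.653 mol
n(L) = 356.0 / 106.00 = 3.358 mol
n/ν for Q = 7.653/2 = 3.827
n/ν for L = 3.358/1 = 3.358
Smallest n/ν is L → limiting reagent.
n(R) produced = (1/1) × 3.358 = 3.358 mol
Step 2:
n(R) available = 3.358 mol
n(Z) = 371.0 / 158.10 = 2.347 mol
n/ν for R = 3.358/1 = 3.358
n/ν for Z = 2.347/1 = 2.347
Smallest n/ν is Z → limiting reagent.
n(J) = (2/1) × 2.347 = 4.694 mol

4.69 mol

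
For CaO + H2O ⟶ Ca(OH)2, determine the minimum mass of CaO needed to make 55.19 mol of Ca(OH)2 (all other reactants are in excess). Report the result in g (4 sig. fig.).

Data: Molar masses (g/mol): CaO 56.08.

3095 g

n(Ca(OH)2) = 55.19 mol
n(CaO) = (1/1) × 55.19 = 55.19 mol
mass = 55.19 × 56.08 = 3095 g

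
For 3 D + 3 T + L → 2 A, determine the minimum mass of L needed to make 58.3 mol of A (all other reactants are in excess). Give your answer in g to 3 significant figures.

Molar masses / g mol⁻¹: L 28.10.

n(A) = 58.30 mol
n(L) = (1/2) × 58.30 = 29.15 mol
mass = 29.15 × 28.10 = 819.1 g

819 g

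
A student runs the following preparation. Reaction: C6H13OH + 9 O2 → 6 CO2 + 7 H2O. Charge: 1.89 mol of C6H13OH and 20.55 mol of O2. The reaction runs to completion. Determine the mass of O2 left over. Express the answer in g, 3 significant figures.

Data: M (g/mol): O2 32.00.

113 g

n(C6H13OH) = 1.890 mol
n(O2) = 20.55 mol
n/ν → C6H13OH: 1.890, O2: 2.283; C6H13OH is limiting.
O2 consumed = (9/1) × 1.890 = 17.01 mol
O2 remaining = 20.55 − 17.01 = 3.540 mol
mass = 3.540 × 32.00 = 113.3 g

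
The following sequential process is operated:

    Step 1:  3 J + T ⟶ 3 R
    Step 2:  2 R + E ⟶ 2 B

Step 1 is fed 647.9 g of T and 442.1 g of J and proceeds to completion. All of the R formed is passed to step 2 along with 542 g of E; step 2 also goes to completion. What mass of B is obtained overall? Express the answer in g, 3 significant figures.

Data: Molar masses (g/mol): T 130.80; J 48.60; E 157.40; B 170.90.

1180 g

Step 1:
n(T) = 647.9 / 130.80 = 4.953 mol
n(J) = 442.1 / 48.60 = 9.097 mol
n/ν for T = 4.953/1 = 4.953
n/ν for J = 9.097/3 = 3.032
Smallest n/ν is J → limiting reagent.
n(R) produced = (3/3) × 9.097 = 9.097 mol
Step 2:
n(R) available = 9.097 mol
n(E) = 542.0 / 157.40 = 3.443 mol
n/ν for R = 9.097/2 = 4.549
n/ν for E = 3.443/1 = 3.443
Smallest n/ν is E → limiting reagent.
n(B) = (2/1) × 3.443 = 6.886 mol
mass = 6.886 × 170.90 = 1177 g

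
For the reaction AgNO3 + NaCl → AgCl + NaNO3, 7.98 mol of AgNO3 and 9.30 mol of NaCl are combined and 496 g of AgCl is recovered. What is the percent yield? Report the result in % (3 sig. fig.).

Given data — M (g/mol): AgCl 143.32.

n(AgNO3) = 7.980 mol
n(NaCl) = 9.300 mol
n/ν → AgNO3: 7.980, NaCl: 9.300; AgNO3 is limiting.
theoretical n(AgCl) = (1/1) × 7.980 = 7.980 mol → 1144 g
% yield = 496 / 1144 × 100 = 43.36 %

43.4 %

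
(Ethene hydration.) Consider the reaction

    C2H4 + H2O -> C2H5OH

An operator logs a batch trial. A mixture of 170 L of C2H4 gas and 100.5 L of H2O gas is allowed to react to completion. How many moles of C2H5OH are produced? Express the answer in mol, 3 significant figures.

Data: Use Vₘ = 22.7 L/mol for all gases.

4.43 mol

n(C2H4) = 170.0 / 22.7 = 7.489 mol
n(H2O) = 100.5 / 22.7 = 4.427 mol
n/ν for C2H4 = 7.489/1 = 7.489
n/ν for H2O = 4.427/1 = 4.427
Smallest n/ν is H2O → limiting reagent.
n(C2H5OH) = (1/1) × 4.427 = 4.427 mol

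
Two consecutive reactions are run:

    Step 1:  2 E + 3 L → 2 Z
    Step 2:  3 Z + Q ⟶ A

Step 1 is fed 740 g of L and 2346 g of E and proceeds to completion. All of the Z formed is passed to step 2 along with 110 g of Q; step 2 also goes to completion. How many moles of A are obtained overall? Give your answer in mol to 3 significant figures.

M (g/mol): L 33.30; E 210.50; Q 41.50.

2.65 mol

Step 1:
n(L) = 740.0 / 33.30 = 22.22 mol
n(E) = 2346 / 210.50 = 11.14 mol
n/ν for L = 22.22/3 = 7.407
n/ν for E = 11.14/2 = 5.570
Smallest n/ν is E → limiting reagent.
n(Z) produced = (2/2) × 11.14 = 11.14 mol
Step 2:
n(Z) available = 11.14 mol
n(Q) = 110.0 / 41.50 = 2.651 mol
n/ν for Z = 11.14/3 = 3.713
n/ν for Q = 2.651/1 = 2.651
Smallest n/ν is Q → limiting reagent.
n(A) = (1/1) × 2.651 = 2.651 mol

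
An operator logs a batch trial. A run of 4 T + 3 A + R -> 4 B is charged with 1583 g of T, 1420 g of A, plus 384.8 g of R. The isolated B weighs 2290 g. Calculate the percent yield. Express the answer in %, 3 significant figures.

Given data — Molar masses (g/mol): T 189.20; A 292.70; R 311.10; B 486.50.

95.1 %

n(T) = 1583 / 189.20 = 8.367 mol
n(A) = 1420 / 292.70 = 4.851 mol
n(R) = 384.8 / 311.10 = 1.237 mol
n/ν → T: 2.092, A: 1.617, R: 1.237; R is limiting.
theoretical n(B) = (4/1) × 1.237 = 4.948 mol → 2407 g
% yield = 2290 / 2407 × 100 = 95.14 %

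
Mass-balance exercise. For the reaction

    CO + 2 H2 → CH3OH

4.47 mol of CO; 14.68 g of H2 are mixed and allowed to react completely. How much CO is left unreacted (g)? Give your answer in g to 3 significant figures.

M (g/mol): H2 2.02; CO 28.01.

n(CO) = 4.470 mol
n(H2) = 14.68 / 2.02 = 7.267 mol
n/ν for CO = 4.470/1 = 4.470
n/ν for H2 = 7.267/2 = 3.634
Smallest n/ν is H2 → limiting reagent.
CO consumed = (1/2) × 7.267 = 3.634 mol
CO remaining = 4.470 − 3.634 = 0.8360 mol
mass = 0.8360 × 28.01 = 23.42 g

23.4 g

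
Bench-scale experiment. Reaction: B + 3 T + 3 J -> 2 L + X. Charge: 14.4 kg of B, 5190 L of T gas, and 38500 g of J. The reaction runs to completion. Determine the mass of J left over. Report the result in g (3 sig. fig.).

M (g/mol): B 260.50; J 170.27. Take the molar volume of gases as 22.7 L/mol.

10300 g

n(B) = 14.40×1000 / 260.50 = 55.28 mol
n(T) = 5190 / 22.7 = 228.6 mol
n(J) = 38500 / 170.27 = 226.1 mol
n/ν → B: 55.28, T: 76.20, J: 75.37; B is limiting.
J consumed = (3/1) × 55.28 = 165.8 mol
J remaining = 226.1 − 165.8 = 60.30 mol
mass = 60.30 × 170.27 = 10270 g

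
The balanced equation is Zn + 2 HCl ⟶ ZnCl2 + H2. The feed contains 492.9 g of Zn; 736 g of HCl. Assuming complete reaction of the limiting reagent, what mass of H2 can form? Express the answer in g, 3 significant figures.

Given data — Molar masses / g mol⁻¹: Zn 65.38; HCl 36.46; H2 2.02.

n(Zn) = 492.9 / 65.38 = 7.539 mol
n(HCl) = 736.0 / 36.46 = 20.19 mol
n/ν → Zn: 7.539, HCl: 10.10; Zn is limiting.
n(H2) = (1/1) × 7.539 = 7.539 mol
mass = 7.539 × 2.02 = 15.23 g

15.2 g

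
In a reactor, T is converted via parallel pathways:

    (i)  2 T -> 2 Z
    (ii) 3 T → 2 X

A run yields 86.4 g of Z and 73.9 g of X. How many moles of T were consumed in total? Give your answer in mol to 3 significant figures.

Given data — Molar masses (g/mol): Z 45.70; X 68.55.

3.51 mol

n(Z) = 86.4 / 45.70 = 1.891 mol
n(X) = 73.9 / 68.55 = 1.078 mol
n(T) via (i) = (2/2)×1.891 = 1.891 mol
n(T) via (ii) = (3/2)×1.078 = 1.617 mol
total n(T) = 1.891 + 1.617 = 3.508 mol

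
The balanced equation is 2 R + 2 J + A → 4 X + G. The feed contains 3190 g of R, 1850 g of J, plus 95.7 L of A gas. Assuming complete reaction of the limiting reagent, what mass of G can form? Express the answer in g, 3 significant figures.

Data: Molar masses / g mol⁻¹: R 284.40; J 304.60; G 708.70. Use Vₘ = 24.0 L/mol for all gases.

n(R) = 3190 / 284.40 = 11.22 mol
n(J) = 1850 / 304.60 = 6.074 mol
n(A) = 95.70 / 24.0 = 3.988 mol
n/ν for R = 11.22/2 = 5.610
n/ν for J = 6.074/2 = 3.037
n/ν for A = 3.988/1 = 3.988
Smallest n/ν is J → limiting reagent.
n(G) = (1/2) × 6.074 = 3.037 mol
mass = 3.037 × 708.70 = 2152 g

2150 g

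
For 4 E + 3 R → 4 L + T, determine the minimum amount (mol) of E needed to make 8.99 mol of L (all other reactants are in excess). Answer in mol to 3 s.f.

n(L) = 8.990 mol
n(E) = (4/4) × 8.990 = 8.990 mol

8.99 mol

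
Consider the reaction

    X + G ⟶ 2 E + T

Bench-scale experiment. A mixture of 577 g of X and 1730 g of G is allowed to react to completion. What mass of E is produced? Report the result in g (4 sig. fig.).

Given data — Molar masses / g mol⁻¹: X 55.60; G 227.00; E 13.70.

n(X) = 577.0 / 55.60 = 10.38 mol
n(G) = 1730 / 227.00 = 7.621 mol
n/ν → X: 10.38, G: 7.621; G is limiting.
n(E) = (2/1) × 7.621 = 15.24 mol
mass = 15.24 × 13.70 = 208.8 g

208.8 g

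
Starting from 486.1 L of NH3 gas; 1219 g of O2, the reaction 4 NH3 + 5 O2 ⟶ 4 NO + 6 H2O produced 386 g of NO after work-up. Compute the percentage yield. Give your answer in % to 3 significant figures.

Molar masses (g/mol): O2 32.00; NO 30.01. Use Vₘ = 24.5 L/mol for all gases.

n(NH3) = 486.1 / 24.5 = 19.84 mol
n(O2) = 1219 / 32.00 = 38.09 mol
n/ν for NH3 = 19.84/4 = 4.960
n/ν for O2 = 38.09/5 = 7.618
Smallest n/ν is NH3 → limiting reagent.
theoretical n(NO) = (4/4) × 19.84 = 19.84 mol → 595.4 g
% yield = 386 / 595.4 × 100 = 64.83 %

64.8 %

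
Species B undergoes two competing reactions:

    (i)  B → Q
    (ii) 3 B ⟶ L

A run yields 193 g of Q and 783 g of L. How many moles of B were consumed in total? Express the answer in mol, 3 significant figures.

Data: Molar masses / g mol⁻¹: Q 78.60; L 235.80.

n(Q) = 193 / 78.60 = 2.455 mol
n(L) = 783 / 235.80 = 3.321 mol
n(B) via (i) = (1/1)×2.455 = 2.455 mol
n(B) via (ii) = (3/1)×3.321 = 9.963 mol
total n(B) = 2.455 + 9.963 = 12.42 mol

12.4 mol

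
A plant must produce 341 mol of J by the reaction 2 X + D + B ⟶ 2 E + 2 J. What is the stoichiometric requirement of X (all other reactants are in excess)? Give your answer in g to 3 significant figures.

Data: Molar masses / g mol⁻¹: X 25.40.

n(J) = 341.0 mol
n(X) = (2/2) × 341.0 = 341.0 mol
mass = 341.0 × 25.40 = 8661 g

8660 g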